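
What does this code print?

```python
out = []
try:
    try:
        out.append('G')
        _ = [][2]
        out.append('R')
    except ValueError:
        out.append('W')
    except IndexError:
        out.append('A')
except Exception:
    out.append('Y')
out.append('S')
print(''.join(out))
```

Execution trace: 'G' (inner try body) → 'A' (inner except IndexError) → 'S' (after the try/except). Output: GAS

Answer: GAS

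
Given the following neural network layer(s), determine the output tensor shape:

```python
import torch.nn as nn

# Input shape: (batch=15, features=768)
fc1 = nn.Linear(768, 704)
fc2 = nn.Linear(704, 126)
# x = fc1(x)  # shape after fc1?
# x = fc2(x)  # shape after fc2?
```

Input: (15, 768) -> after fc1: (15, 704) -> Output: (15, 126)

Answer: (15, 126)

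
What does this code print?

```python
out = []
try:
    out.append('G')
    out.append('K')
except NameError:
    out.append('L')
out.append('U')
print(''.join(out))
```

Execution trace: 'G' (try body) → 'K' (try body, no exception) → 'U' (after the try/except). Output: GKU

Answer: GKU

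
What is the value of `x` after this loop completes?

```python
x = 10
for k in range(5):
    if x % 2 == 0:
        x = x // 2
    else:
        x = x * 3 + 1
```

Collatz-style transformation from 10
`x` takes the values: 10 → 5 → 16 → 8 → 4 → 2

Answer: 2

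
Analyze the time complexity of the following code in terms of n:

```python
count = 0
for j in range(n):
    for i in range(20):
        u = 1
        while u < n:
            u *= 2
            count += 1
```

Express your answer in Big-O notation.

Each loop level contributes: n × 1 × log n. Multiplying the contributions gives O(n log n).

Answer: O(n log n)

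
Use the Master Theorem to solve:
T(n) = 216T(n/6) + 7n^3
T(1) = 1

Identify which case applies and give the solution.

a=216, b=6, f(n)=7n^3. log_6(216) = 3. Since c=3 = 3, Case 2 applies: T(n) = Θ(n^log_b(a) · log n) = O(n^3 log n).

Answer: O(n^3 log n) - Case 2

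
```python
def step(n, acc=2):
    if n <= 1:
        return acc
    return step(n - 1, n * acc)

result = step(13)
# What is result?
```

Accumulator trace (n, acc): (13, 2) -> (12, 26) -> (11, 312) -> (10, 3432) -> (9, 34320) -> (8, 308880) -> (7, 2471040) -> (6, 17297280) -> (5, 103783680) -> (4, 518918400) -> (3, 2075673600) -> (2, 6227020800) -> (1, 12454041600) -> return 12454041600

Answer: 12454041600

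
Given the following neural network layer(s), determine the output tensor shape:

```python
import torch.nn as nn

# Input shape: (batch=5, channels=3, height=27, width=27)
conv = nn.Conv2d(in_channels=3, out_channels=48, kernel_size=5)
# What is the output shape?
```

Input: (5, 3, 27, 27) -> Output: (5, 48, 23, 23)

Answer: (5, 48, 23, 23)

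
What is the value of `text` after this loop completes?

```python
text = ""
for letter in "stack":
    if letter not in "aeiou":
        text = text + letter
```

Remove vowels from 'stack'
`text` takes the values: "" → "s" → "st" → "stc" → "stck"

Answer: "stck"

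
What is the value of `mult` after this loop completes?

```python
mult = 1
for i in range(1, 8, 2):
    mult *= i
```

Product of 1, 3, 5, ... up to 7
`mult` takes the values: 1 → 3 → 15 → 105

Answer: 105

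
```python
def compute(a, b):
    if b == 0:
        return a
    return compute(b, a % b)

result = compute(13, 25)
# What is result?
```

compute(13, 25) -> compute(25, 13) -> compute(13, 12) -> compute(12, 1) -> compute(1, 0) -> 1

Answer: 1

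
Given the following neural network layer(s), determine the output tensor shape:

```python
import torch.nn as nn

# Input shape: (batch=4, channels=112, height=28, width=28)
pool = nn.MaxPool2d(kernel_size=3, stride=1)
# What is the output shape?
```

Input: (4, 112, 28, 28) -> Output: (4, 112, 26, 26)

Answer: (4, 112, 26, 26)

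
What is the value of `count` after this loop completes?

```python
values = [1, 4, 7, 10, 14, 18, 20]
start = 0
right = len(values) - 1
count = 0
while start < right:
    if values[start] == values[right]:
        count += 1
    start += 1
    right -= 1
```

Count matching pairs from ends
`count` takes the values: 0

Answer: 0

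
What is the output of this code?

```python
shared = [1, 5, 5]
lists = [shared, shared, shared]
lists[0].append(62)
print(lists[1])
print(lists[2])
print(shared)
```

Key concept: list of same reference.
Step by step:
`shared = [1, 5, 5]` → shared = [1, 5, 5]
`lists = [shared, shared, shared]` → lists = [[1, 5, 5], [1, 5, 5], [1, 5, 5]]
`lists[0].append(62)` → shared = [1, 5, 5, 62]; lists = [[1, 5, 5, 62], [1, 5, 5, 62], [1, 5, 5, 62]]
`print(lists[1])` → prints [1, 5, 5, 62]
`print(lists[2])` → prints [1, 5, 5, 62]
`print(shared)` → prints [1, 5, 5, 62]

Answer:
[1, 5, 5, 62]
[1, 5, 5, 62]
[1, 5, 5, 62]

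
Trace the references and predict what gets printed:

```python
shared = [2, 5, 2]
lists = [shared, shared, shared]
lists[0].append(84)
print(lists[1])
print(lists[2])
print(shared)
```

Key concept: list of same reference.
Step by step:
`shared = [2, 5, 2]` → shared = [2, 5, 2]
`lists = [shared, shared, shared]` → lists = [[2, 5, 2], [2, 5, 2], [2, 5, 2]]
`lists[0].append(84)` → shared = [2, 5, 2, 84]; lists = [[2, 5, 2, 84], [2, 5, 2, 84], [2, 5, 2, 84]]
`print(lists[1])` → prints [2, 5, 2, 84]
`print(lists[2])` → prints [2, 5, 2, 84]
`print(shared)` → prints [2, 5, 2, 84]

Answer:
[2, 5, 2, 84]
[2, 5, 2, 84]
[2, 5, 2, 84]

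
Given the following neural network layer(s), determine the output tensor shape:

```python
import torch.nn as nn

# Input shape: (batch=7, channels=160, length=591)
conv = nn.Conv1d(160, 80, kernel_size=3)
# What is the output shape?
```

Input: (7, 160, 591) -> Output: (7, 80, 589)

Answer: (7, 80, 589)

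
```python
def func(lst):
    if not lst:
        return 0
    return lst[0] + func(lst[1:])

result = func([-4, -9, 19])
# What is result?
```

(-4) + (-9) + 19 + 0 = 6

Answer: 6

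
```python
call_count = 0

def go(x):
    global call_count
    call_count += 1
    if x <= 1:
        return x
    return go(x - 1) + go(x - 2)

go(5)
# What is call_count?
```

Calls(x) = 1 + Calls(x-1) + Calls(x-2); Calls(0)=Calls(1)=1. For x=5 this gives 15.

Answer: 15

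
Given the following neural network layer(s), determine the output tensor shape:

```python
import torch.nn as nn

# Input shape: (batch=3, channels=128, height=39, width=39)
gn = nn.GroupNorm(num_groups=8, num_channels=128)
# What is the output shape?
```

Input: (3, 128, 39, 39) -> Output: (3, 128, 39, 39)

Answer: (3, 128, 39, 39)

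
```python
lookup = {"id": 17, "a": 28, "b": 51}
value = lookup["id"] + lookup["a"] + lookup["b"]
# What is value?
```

Trace:
`lookup = {"id": 17, "a": 28, "b": 51}` → lookup = {'id': 17, 'a': 28, 'b': 51}
`value = lookup["id"] + lookup["a"] + lookup["b"]` → value = 96
So value = 96

Answer: 96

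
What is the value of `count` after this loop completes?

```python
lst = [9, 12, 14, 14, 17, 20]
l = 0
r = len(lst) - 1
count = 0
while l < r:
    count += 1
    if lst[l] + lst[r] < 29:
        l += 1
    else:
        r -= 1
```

Steps to find pair summing to 29
`count` takes the values: 0 → 1 → 2 → 3 → 4 → 5

Answer: 5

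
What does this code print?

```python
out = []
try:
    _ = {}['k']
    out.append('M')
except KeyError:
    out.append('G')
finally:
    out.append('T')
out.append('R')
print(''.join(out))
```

Execution trace: 'G' (except KeyError) → 'T' (finally) → 'R' (after the try/except). Output: GTR

Answer: GTR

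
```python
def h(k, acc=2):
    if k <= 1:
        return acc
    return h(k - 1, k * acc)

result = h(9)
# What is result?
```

Accumulator trace (n, acc): (9, 2) -> (8, 18) -> (7, 144) -> (6, 1008) -> (5, 6048) -> (4, 30240) -> (3, 120960) -> (2, 362880) -> (1, 725760) -> return 725760

Answer: 725760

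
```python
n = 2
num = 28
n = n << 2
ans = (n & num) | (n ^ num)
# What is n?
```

Trace:
`n = 2` → n = 2
`num = 28` → num = 28
`n = n << 2` → n = 8
`ans = (n & num) | (n ^ num)` → ans = 28
So n = 8

Answer: 8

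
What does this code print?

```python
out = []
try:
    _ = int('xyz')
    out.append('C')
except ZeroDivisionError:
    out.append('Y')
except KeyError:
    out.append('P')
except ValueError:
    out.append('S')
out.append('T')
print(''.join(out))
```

Execution trace: 'S' (except ValueError) → 'T' (after the try/except). Output: ST

Answer: ST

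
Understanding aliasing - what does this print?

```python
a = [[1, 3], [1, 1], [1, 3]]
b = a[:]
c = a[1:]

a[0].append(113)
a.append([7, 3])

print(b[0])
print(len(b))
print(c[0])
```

Key concept: slice with nested mutation.
Step by step:
`a = [[1, 3], [1, 1], [1, 3]]` → a = [[1, 3], [1, 1], [1, 3]]
`b = a[:]` → b = [[1, 3], [1, 1], [1, 3]]
`c = a[1:]` → c = [[1, 1], [1, 3]]
`a[0].append(113)` → a = [[1, 3, 113], [1, 1], [1, 3]]; b = [[1, 3, 113], [1, 1], [1, 3]]
`a.append([7, 3])` → a = [[1, 3, 113], [1, 1], [1, 3], [7, 3]]
`print(b[0])` → prints [1, 3, 113]
`print(len(b))` → prints 3
`print(c[0])` → prints [1, 1]

Answer:
[1, 3, 113]
3
[1, 1]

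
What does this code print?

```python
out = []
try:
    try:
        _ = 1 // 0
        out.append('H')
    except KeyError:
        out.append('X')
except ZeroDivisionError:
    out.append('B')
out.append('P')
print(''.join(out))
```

Execution trace: 'B' (outer except ZeroDivisionError) → 'P' (after the try/except). Output: BP

Answer: BP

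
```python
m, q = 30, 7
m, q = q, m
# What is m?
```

Trace:
`m, q = 30, 7` → m = 30; q = 7
`m, q = q, m` → m = 7; q = 30
So m = 7

Answer: 7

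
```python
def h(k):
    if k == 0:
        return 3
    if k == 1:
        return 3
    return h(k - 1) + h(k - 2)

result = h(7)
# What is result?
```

Build up from base cases: h(0)=3, h(1)=3, h(2)=6, h(3)=9, h(4)=15, h(5)=24, h(6)=39, ..., h(7)=63

Answer: 63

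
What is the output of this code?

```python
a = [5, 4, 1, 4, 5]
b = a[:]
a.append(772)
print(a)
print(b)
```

Key concept: slice [:] creates copy.
Step by step:
`a = [5, 4, 1, 4, 5]` → a = [5, 4, 1, 4, 5]
`b = a[:]` → b = [5, 4, 1, 4, 5]
`a.append(772)` → a = [5, 4, 1, 4, 5, 772]
`print(a)` → prints [5, 4, 1, 4, 5, 772]
`print(b)` → prints [5, 4, 1, 4, 5]

Answer:
[5, 4, 1, 4, 5, 772]
[5, 4, 1, 4, 5]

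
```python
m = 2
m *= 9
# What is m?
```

Trace:
`m = 2` → m = 2
`m *= 9` → m = 18
So m = 18

Answer: 18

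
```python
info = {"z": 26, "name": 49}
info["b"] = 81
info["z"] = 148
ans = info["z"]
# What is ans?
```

Trace:
`info = {"z": 26, "name": 49}` → info = {'z': 26, 'name': 49}
`info["b"] = 81` → info = {'z': 26, 'name': 49, 'b': 81}
`info["z"] = 148` → info = {'z': 148, 'name': 49, 'b': 81}
`ans = info["z"]` → ans = 148
So ans = 148

Answer: 148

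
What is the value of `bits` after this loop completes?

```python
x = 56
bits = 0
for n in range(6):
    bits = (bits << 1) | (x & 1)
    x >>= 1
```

Reverse lowest 6 bits of 56
`bits` takes the values: 0 → 1 → 3 → 7

Answer: 7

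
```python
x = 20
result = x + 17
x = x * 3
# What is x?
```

Trace:
`x = 20` → x = 20
`result = x + 17` → result = 37
`x = x * 3` → x = 60
So x = 60

Answer: 60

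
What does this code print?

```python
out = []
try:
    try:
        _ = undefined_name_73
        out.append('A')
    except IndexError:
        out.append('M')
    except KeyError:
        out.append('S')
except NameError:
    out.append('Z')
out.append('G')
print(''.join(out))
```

Execution trace: 'Z' (outer except NameError) → 'G' (after the try/except). Output: ZG

Answer: ZG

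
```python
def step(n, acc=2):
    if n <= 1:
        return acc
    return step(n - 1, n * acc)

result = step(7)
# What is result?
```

Accumulator trace (n, acc): (7, 2) -> (6, 14) -> (5, 84) -> (4, 420) -> (3, 1680) -> (2, 5040) -> (1, 10080) -> return 10080

Answer: 10080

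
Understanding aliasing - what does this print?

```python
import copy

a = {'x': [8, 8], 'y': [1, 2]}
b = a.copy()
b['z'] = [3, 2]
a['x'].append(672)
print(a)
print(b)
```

Key concept: shallow copy of dict with mutable values.
Step by step:
`a = {'x': [8, 8], 'y': [1, 2]}` → a = {'x': [8, 8], 'y': [1, 2]}
`b = a.copy()` → b = {'x': [8, 8], 'y': [1, 2]}
`b['z'] = [3, 2]` → b = {'x': [8, 8], 'y': [1, 2], 'z': [3, 2]}
`a['x'].append(672)` → a = {'x': [8, 8, 672], 'y': [1, 2]}; b = {'x': [8, 8, 672], 'y': [1, 2], 'z': [3, 2]}
`print(a)` → prints {'x': [8, 8, 672], 'y': [1, 2]}
`print(b)` → prints {'x': [8, 8, 672], 'y': [1, 2], 'z': [3, 2]}

Answer:
{'x': [8, 8, 672], 'y': [1, 2]}
{'x': [8, 8, 672], 'y': [1, 2], 'z': [3, 2]}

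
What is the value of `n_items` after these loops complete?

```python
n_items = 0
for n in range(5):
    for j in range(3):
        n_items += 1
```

5 * 3 = 15
`n_items` takes the values: 0 → 1 → 2 → 3 → 4 → 5 → 6 → 7 → 8 → 9 → 10 → 11 → 12 → 13 → 14 → 15

Answer: 15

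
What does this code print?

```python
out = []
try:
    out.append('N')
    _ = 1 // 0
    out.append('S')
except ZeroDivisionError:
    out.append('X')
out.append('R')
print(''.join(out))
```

Execution trace: 'N' (try body) → 'X' (except ZeroDivisionError) → 'R' (after the try/except). Output: NXR

Answer: NXR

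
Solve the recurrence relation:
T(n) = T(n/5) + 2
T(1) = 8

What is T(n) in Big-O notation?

Each step divides n by 5 and adds 2. After log_5(n) steps we reach T(1)=8. So T(n) = 2·log_5(n) + 8 = O(log n).

Answer: O(log n)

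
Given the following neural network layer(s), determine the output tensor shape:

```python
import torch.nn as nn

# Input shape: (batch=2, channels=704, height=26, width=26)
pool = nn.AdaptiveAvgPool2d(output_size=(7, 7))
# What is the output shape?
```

Input: (2, 704, 26, 26) -> Output: (2, 704, 7, 7)

Answer: (2, 704, 7, 7)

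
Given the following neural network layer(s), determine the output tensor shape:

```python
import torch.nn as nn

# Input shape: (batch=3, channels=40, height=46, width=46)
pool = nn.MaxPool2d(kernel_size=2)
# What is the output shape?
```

Input: (3, 40, 46, 46) -> Output: (3, 40, 23, 23)

Answer: (3, 40, 23, 23)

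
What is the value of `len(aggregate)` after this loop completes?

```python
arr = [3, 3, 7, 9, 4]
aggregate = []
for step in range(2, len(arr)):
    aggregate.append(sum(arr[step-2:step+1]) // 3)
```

Number of 3-element averages
`aggregate` takes the values: [] → [4] → [4, 6] → [4, 6, 6]
So `len(aggregate)` = 3

Answer: 3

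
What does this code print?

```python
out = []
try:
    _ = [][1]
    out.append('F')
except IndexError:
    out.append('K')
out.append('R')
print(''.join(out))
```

Execution trace: 'K' (except IndexError) → 'R' (after the try/except). Output: KR

Answer: KR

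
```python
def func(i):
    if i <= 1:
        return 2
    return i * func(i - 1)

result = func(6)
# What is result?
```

func(6) = 6 * 5 * 4 * 3 * 2 * 2 = 1440

Answer: 1440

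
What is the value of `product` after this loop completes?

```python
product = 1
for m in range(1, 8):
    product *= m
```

7! = 5040
`product` takes the values: 1 → 2 → 6 → 24 → 120 → 720 → 5040

Answer: 5040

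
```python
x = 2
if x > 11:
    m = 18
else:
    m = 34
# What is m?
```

Trace:
`x = 2` → x = 2
`if x > 11: ...` → x > 11 is False, take else branch → m = 34
So m = 34

Answer: 34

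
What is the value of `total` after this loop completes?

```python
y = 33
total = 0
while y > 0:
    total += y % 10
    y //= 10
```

Sum digits of 33
`total` takes the values: 0 → 3 → 6

Answer: 6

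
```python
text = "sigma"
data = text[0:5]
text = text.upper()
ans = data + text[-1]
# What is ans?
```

Trace:
`text = "sigma"` → text = 'sigma'
`data = text[0:5]` → data = 'sigma'
`text = text.upper()` → text = 'SIGMA'
`ans = data + text[-1]` → ans = 'sigmaA'
So ans = 'sigmaA'

Answer: 'sigmaA'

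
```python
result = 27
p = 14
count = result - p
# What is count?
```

Trace:
`result = 27` → result = 27
`p = 14` → p = 14
`count = result - p` → count = 13
So count = 13

Answer: 13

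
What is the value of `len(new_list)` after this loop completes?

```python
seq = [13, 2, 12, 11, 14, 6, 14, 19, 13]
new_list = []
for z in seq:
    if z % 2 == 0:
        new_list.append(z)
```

Count even numbers in [13, 2, 12, 11, 14, 6, 14, 19, 13]
`new_list` takes the values: [] → [2] → [2, 12] → [2, 12, 14] → [2, 12, 14, 6] → [2, 12, 14, 6, 14]
So `len(new_list)` = 5

Answer: 5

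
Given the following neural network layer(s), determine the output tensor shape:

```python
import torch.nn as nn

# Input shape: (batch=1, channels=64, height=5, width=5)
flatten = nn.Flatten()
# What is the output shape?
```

Input: (1, 64, 5, 5) -> Output: (1, 1600)

Answer: (1, 1600)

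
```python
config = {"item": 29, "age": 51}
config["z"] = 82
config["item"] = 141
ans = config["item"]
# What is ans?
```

Trace:
`config = {"item": 29, "age": 51}` → config = {'item': 29, 'age': 51}
`config["z"] = 82` → config = {'item': 29, 'age': 51, 'z': 82}
`config["item"] = 141` → config = {'item': 141, 'age': 51, 'z': 82}
`ans = config["item"]` → ans = 141
So ans = 141

Answer: 141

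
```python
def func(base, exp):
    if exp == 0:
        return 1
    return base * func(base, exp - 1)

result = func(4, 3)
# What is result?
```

func(4, 3) = 4 * 4 * 4 = 64

Answer: 64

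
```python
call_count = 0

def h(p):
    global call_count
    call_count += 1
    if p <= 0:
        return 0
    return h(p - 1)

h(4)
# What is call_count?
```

Linear recursion stepping by 1: 5 calls from p=4 down to ≤0.

Answer: 5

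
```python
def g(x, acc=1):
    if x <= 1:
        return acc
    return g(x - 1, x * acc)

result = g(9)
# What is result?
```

Accumulator trace (n, acc): (9, 1) -> (8, 9) -> (7, 72) -> (6, 504) -> (5, 3024) -> (4, 15120) -> (3, 60480) -> (2, 181440) -> (1, 362880) -> return 362880

Answer: 362880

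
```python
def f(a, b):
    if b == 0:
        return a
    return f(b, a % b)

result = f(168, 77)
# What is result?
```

f(168, 77) -> f(77, 14) -> f(14, 7) -> f(7, 0) -> 7

Answer: 7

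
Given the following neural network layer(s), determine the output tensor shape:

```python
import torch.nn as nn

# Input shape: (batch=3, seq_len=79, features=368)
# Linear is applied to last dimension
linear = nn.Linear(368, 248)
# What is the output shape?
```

Input: (3, 79, 368) -> Output: (3, 79, 248)

Answer: (3, 79, 248)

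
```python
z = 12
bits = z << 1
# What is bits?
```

Trace:
`z = 12` → z = 12
`bits = z << 1` → bits = 24
So bits = 24

Answer: 24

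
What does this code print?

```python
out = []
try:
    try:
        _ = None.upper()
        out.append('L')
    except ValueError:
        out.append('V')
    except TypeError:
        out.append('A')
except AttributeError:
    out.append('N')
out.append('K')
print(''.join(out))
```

Execution trace: 'N' (outer except AttributeError) → 'K' (after the try/except). Output: NK

Answer: NK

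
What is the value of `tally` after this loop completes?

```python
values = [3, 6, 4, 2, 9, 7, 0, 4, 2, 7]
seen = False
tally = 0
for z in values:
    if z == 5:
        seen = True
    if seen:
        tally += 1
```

Count elements after first 5 in [3, 6, 4, 2, 9, 7, 0, 4, 2, 7]
`tally` takes the values: 0

Answer: 0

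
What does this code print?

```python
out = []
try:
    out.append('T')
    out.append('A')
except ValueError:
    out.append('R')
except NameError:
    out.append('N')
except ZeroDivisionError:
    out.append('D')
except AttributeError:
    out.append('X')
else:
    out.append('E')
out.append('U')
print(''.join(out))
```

Execution trace: 'T' (try body) → 'A' (try body, no exception) → 'E' (else) → 'U' (after the try/except). Output: TAEU

Answer: TAEU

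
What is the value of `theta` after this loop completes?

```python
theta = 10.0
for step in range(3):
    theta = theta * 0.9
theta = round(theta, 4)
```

Exponential decay: 10.0 * 0.9^3
`theta` takes the values: 10.0 → 9.0 → 8.1 → 7.29

Answer: 7.29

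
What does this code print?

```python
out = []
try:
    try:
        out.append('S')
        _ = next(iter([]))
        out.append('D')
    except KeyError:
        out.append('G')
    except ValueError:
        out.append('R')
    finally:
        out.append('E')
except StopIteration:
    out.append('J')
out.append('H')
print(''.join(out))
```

Execution trace: 'S' (inner try body) → 'E' (inner finally) → 'J' (outer except StopIteration) → 'H' (after the try/except). Output: SEJH

Answer: SEJH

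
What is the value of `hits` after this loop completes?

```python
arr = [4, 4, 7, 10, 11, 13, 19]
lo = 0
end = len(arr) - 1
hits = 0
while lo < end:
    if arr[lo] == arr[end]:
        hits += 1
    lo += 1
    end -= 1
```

Count matching pairs from ends
`hits` takes the values: 0

Answer: 0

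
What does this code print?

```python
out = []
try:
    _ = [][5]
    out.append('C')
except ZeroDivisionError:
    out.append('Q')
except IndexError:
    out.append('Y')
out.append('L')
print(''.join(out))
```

Execution trace: 'Y' (except IndexError) → 'L' (after the try/except). Output: YL

Answer: YL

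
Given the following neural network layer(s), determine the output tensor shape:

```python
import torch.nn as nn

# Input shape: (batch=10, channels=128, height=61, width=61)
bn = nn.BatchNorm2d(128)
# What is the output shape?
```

Input: (10, 128, 61, 61) -> Output: (10, 128, 61, 61)

Answer: (10, 128, 61, 61)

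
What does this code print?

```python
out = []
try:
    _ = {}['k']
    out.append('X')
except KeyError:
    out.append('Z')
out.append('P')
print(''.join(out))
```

Execution trace: 'Z' (except KeyError) → 'P' (after the try/except). Output: ZP

Answer: ZP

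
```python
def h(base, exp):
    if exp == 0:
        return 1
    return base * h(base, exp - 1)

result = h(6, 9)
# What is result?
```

h(6, 9) = 6 * 6 * 6 * 6 * 6 * 6 * 6 * 6 * 6 = 10077696

Answer: 10077696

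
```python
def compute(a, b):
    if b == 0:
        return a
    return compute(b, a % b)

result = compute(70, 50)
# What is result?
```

compute(70, 50) -> compute(50, 20) -> compute(20, 10) -> compute(10, 0) -> 10

Answer: 10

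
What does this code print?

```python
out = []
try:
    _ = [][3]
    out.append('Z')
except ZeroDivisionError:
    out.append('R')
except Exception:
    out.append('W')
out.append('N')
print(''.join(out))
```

Execution trace: 'W' (except Exception) → 'N' (after the try/except). Output: WN

Answer: WN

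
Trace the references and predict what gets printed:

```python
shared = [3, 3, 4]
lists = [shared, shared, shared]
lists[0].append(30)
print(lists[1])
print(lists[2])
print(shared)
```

Key concept: list of same reference.
Step by step:
`shared = [3, 3, 4]` → shared = [3, 3, 4]
`lists = [shared, shared, shared]` → lists = [[3, 3, 4], [3, 3, 4], [3, 3, 4]]
`lists[0].append(30)` → shared = [3, 3, 4, 30]; lists = [[3, 3, 4, 30], [3, 3, 4, 30], [3, 3, 4, 30]]
`print(lists[1])` → prints [3, 3, 4, 30]
`print(lists[2])` → prints [3, 3, 4, 30]
`print(shared)` → prints [3, 3, 4, 30]

Answer:
[3, 3, 4, 30]
[3, 3, 4, 30]
[3, 3, 4, 30]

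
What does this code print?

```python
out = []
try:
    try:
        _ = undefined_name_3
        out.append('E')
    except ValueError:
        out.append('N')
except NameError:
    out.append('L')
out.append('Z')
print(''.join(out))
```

Execution trace: 'L' (outer except NameError) → 'Z' (after the try/except). Output: LZ

Answer: LZ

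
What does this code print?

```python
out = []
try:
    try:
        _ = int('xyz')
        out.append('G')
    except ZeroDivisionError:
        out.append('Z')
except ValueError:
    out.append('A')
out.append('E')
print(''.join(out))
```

Execution trace: 'A' (outer except ValueError) → 'E' (after the try/except). Output: AE

Answer: AE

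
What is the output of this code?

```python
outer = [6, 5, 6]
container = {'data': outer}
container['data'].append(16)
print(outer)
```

Key concept: dict holds reference to list.
Step by step:
`outer = [6, 5, 6]` → outer = [6, 5, 6]
`container = {'data': outer}` → container = {'data': [6, 5, 6]}
`container['data'].append(16)` → outer = [6, 5, 6, 16]; container = {'data': [6, 5, 6, 16]}
`print(outer)` → prints [6, 5, 6, 16]

Answer: [6, 5, 6, 16]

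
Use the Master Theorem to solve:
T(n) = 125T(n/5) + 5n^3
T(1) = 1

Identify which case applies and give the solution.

a=125, b=5, f(n)=5n^3. log_5(125) = 3. Since c=3 = 3, Case 2 applies: T(n) = Θ(n^log_b(a) · log n) = O(n^3 log n).

Answer: O(n^3 log n) - Case 2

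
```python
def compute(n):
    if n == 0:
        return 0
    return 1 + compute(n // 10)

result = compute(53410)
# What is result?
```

Count of digits of 53410: 5

Answer: 5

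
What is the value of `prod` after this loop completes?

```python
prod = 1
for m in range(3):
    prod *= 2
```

2^3 = 8
`prod` takes the values: 1 → 2 → 4 → 8

Answer: 8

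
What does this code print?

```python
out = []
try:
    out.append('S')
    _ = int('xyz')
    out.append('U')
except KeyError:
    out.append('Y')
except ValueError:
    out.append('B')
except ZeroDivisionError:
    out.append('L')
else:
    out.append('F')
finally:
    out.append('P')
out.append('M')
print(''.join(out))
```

Execution trace: 'S' (try body) → 'B' (except ValueError) → 'P' (finally) → 'M' (after the try/except). Output: SBPM

Answer: SBPM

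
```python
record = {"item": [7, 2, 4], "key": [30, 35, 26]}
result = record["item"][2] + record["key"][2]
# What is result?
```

Trace:
`record = {"item": [7, 2, 4], "key": [30, 35, 26]}` → record = {'item': [7, 2, 4], 'key': [30, 35, 26]}
`result = record["item"][2] + record["key"][2]` → result = 30
So result = 30

Answer: 30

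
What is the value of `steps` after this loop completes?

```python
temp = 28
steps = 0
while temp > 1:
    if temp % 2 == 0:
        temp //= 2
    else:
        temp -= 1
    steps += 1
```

Steps to reduce 28 to 1
`steps` takes the values: 0 → 1 → 2 → 3 → 4 → 5 → 6

Answer: 6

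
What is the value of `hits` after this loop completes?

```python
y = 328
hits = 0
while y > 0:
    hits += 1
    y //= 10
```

Count digits by repeated division by 10
`hits` takes the values: 0 → 1 → 2 → 3

Answer: 3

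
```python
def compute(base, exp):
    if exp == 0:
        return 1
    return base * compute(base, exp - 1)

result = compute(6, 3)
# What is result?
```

compute(6, 3) = 6 * 6 * 6 = 216

Answer: 216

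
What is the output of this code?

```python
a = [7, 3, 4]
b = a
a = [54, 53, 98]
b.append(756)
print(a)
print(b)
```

Key concept: rebinding vs mutation: a is rebound to a new list, b still points at the original.
Step by step:
`a = [7, 3, 4]` → a = [7, 3, 4]
`b = a` → b = [7, 3, 4] (same object as a)
`a = [54, 53, 98]` → a = [54, 53, 98]
`b.append(756)` → b = [7, 3, 4, 756]
`print(a)` → prints [54, 53, 98]
`print(b)` → prints [7, 3, 4, 756]

Answer:
[54, 53, 98]
[7, 3, 4, 756]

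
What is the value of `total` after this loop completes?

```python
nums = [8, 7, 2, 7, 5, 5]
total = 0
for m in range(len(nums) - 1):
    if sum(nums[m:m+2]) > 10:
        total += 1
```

Count windows with sum > 10
`total` takes the values: 0 → 1 → 2

Answer: 2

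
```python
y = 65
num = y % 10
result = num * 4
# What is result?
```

Trace:
`y = 65` → y = 65
`num = y % 10` → num = 5
`result = num * 4` → result = 20
So result = 20

Answer: 20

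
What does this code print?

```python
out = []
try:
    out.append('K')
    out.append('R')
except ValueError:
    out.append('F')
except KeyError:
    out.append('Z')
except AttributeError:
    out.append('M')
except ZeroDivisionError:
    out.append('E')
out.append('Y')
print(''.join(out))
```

Execution trace: 'K' (try body) → 'R' (try body, no exception) → 'Y' (after the try/except). Output: KRY

Answer: KRY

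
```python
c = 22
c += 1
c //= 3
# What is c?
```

Trace:
`c = 22` → c = 22
`c += 1` → c = 23
`c //= 3` → c = 7
So c = 7

Answer: 7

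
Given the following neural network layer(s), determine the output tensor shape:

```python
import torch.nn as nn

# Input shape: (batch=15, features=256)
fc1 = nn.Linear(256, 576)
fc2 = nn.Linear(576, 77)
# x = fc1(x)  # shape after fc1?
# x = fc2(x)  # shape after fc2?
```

Input: (15, 256) -> after fc1: (15, 576) -> Output: (15, 77)

Answer: (15, 77)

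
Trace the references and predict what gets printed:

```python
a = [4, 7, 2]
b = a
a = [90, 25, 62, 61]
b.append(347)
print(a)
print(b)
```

Key concept: rebinding vs mutation: a is rebound to a new list, b still points at the original.
Step by step:
`a = [4, 7, 2]` → a = [4, 7, 2]
`b = a` → b = [4, 7, 2] (same object as a)
`a = [90, 25, 62, 61]` → a = [90, 25, 62, 61]
`b.append(347)` → b = [4, 7, 2, 347]
`print(a)` → prints [90, 25, 62, 61]
`print(b)` → prints [4, 7, 2, 347]

Answer:
[90, 25, 62, 61]
[4, 7, 2, 347]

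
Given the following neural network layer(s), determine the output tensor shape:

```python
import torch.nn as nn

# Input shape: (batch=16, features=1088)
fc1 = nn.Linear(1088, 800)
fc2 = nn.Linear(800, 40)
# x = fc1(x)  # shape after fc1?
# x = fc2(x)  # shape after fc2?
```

Input: (16, 1088) -> after fc1: (16, 800) -> Output: (16, 40)

Answer: (16, 40)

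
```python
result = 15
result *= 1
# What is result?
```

Trace:
`result = 15` → result = 15
`result *= 1` → result = 15
So result = 15

Answer: 15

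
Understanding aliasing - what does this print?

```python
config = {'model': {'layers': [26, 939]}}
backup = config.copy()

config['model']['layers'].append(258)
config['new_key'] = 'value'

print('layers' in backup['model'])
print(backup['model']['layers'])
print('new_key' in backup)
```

Key concept: shallow copy gotcha with nested dict.
Step by step:
`config = {'model': {'layers': [26, 939]}}` → config = {'model': {'layers': [26, 939]}}
`backup = config.copy()` → backup = {'model': {'layers': [26, 939]}}
`config['model']['layers'].append(258)` → config = {'model': {'layers': [26, 939, 258]}}; backup = {'model': {'layers': [26, 939, 258]}}
`config['new_key'] = 'value'` → config = {'model': {'layers': [26, 939, 258]}, 'new_key': 'value'}
`print('layers' in backup['model'])` → prints True
`print(backup['model']['layers'])` → prints [26, 939, 258]
`print('new_key' in backup)` → prints False

Answer:
True
[26, 939, 258]
False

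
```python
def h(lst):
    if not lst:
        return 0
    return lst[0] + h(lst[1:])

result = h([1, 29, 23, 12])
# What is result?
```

1 + 29 + 23 + 12 + 0 = 65

Answer: 65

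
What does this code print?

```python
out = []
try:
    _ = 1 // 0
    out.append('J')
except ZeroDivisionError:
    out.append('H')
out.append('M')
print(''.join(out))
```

Execution trace: 'H' (except ZeroDivisionError) → 'M' (after the try/except). Output: HM

Answer: HM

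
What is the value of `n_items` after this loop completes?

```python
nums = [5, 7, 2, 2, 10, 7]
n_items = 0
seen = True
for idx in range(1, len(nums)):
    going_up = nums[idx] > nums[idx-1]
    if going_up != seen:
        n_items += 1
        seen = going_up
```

Count direction changes in [5, 7, 2, 2, 10, 7]
`n_items` takes the values: 0 → 1 → 2 → 3

Answer: 3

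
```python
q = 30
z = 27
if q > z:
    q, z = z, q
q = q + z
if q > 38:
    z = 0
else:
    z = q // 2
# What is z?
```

Trace:
`q = 30` → q = 30
`z = 27` → z = 27
`if q > z: ...` → q > z is True → q = 27; z = 30
`q = q + z` → q = 57
`if q > 38: ...` → q > 38 is True → z = 0
So z = 0

Answer: 0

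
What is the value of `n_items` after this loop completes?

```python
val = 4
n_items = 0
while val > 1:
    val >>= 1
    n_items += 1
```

Count right shifts until 1
`n_items` takes the values: 0 → 1 → 2

Answer: 2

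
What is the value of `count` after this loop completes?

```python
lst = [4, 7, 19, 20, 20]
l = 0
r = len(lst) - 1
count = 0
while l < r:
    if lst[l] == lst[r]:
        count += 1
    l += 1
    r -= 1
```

Count matching pairs from ends
`count` takes the values: 0

Answer: 0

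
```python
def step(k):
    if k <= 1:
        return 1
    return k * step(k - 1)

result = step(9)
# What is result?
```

step(9) = 9 * 8 * 7 * 6 * 5 * 4 * 3 * 2 * 1 = 362880

Answer: 362880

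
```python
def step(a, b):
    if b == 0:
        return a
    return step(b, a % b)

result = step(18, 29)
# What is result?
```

step(18, 29) -> step(29, 18) -> step(18, 11) -> step(11, 7) -> step(7, 4) -> step(4, 3) -> step(3, 1) -> step(1, 0) -> 1

Answer: 1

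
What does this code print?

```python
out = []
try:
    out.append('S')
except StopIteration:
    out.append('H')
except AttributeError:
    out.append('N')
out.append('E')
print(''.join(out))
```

Execution trace: 'S' (try body, no exception) → 'E' (after the try/except). Output: SE

Answer: SE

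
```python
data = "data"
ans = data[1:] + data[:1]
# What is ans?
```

Trace:
`data = "data"` → data = 'data'
`ans = data[1:] + data[:1]` → ans = 'atad'
So ans = 'atad'

Answer: 'atad'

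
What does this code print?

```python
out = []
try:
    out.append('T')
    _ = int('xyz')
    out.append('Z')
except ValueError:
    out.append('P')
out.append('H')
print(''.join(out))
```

Execution trace: 'T' (try body) → 'P' (except ValueError) → 'H' (after the try/except). Output: TPH

Answer: TPH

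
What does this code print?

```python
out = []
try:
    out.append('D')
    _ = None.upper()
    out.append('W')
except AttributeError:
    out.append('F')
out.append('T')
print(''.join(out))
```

Execution trace: 'D' (try body) → 'F' (except AttributeError) → 'T' (after the try/except). Output: DFT

Answer: DFT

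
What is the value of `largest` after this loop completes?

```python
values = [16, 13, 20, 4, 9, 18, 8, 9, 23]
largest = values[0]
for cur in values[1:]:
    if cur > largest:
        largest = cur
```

Maximum of [16, 13, 20, 4, 9, 18, 8, 9, 23]
`largest` takes the values: 16 → 20 → 23

Answer: 23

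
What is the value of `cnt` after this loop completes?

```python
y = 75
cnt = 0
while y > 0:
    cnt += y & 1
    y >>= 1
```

Count set bits in 75 (binary: 0b1001011)
`cnt` takes the values: 0 → 1 → 2 → 3 → 4

Answer: 4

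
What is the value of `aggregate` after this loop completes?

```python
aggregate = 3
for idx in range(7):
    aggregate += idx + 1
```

Start at 3, add 1 to 7 = 31
`aggregate` takes the values: 3 → 4 → 6 → 9 → 13 → 18 → 24 → 31

Answer: 31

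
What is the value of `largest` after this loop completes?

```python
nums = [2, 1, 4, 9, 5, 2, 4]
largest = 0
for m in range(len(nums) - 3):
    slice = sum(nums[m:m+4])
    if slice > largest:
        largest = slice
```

Max sum of 4-element window in [2, 1, 4, 9, 5, 2, 4]
`largest` takes the values: 0 → 16 → 19 → 20

Answer: 20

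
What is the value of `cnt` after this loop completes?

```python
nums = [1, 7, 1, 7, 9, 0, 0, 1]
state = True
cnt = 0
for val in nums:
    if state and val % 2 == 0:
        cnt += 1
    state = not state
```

Count even values at even positions
`cnt` takes the values: 0 → 1

Answer: 1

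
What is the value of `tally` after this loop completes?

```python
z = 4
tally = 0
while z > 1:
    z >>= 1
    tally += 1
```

Count right shifts until 1
`tally` takes the values: 0 → 1 → 2

Answer: 2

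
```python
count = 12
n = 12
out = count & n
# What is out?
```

Trace:
`count = 12` → count = 12
`n = 12` → n = 12
`out = count & n` → out = 12
So out = 12

Answer: 12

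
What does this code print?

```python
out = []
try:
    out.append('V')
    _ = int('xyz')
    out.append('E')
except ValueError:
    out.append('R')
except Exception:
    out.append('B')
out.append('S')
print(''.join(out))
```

Execution trace: 'V' (try body) → 'R' (except ValueError) → 'S' (after the try/except). Output: VRS

Answer: VRS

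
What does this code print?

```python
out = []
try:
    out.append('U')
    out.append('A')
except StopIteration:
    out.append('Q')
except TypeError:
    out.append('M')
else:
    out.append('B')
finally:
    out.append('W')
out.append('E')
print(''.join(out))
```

Execution trace: 'U' (try body) → 'A' (try body, no exception) → 'B' (else) → 'W' (finally) → 'E' (after the try/except). Output: UABWE

Answer: UABWE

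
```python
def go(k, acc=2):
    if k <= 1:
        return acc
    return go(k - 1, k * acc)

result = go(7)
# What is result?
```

Accumulator trace (n, acc): (7, 2) -> (6, 14) -> (5, 84) -> (4, 420) -> (3, 1680) -> (2, 5040) -> (1, 10080) -> return 10080

Answer: 10080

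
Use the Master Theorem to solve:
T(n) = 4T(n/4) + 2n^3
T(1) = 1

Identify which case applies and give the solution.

a=4, b=4, f(n)=2n^3. log_4(4) = 1. Since c=3 > 1 and the regularity condition holds (4(n/4)^3 = (4/4^3)n^3 with 4/4^3 < 1), Case 3 applies: T(n) = Θ(f(n)) = O(n^3).

Answer: O(n^3) - Case 3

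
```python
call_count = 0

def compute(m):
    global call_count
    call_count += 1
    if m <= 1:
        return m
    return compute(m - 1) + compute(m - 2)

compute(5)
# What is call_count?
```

Calls(m) = 1 + Calls(m-1) + Calls(m-2); Calls(0)=Calls(1)=1. For m=5 this gives 15.

Answer: 15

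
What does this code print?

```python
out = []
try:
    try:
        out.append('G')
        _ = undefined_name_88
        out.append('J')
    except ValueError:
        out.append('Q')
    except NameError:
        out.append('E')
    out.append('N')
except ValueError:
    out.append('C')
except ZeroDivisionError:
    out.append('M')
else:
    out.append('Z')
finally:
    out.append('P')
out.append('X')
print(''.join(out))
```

Execution trace: 'G' (inner try body) → 'E' (inner except NameError) → 'N' (try body, no exception) → 'Z' (else) → 'P' (finally) → 'X' (after the try/except). Output: GENZPX

Answer: GENZPX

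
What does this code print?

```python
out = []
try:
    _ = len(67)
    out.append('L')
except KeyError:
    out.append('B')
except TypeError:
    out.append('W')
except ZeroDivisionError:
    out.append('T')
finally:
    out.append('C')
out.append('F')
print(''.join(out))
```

Execution trace: 'W' (except TypeError) → 'C' (finally) → 'F' (after the try/except). Output: WCF

Answer: WCF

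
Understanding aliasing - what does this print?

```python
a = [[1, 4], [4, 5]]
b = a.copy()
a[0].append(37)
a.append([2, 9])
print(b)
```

Key concept: shallow copy with nested lists.
Step by step:
`a = [[1, 4], [4, 5]]` → a = [[1, 4], [4, 5]]
`b = a.copy()` → b = [[1, 4], [4, 5]]
`a[0].append(37)` → a = [[1, 4, 37], [4, 5]]; b = [[1, 4, 37], [4, 5]]
`a.append([2, 9])` → a = [[1, 4, 37], [4, 5], [2, 9]]
`print(b)` → prints [[1, 4, 37], [4, 5]]

Answer: [[1, 4, 37], [4, 5]]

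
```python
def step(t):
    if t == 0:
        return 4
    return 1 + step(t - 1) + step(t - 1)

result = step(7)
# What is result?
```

step(t) = 1 + 2·step(t-1), step(0)=4. Closed form: (4+1)·2^7 - 1 = 639.

Answer: 639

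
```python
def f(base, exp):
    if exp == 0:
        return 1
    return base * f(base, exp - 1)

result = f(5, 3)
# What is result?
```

f(5, 3) = 5 * 5 * 5 = 125

Answer: 125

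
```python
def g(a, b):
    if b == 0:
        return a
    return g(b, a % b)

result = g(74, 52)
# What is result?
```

g(74, 52) -> g(52, 22) -> g(22, 8) -> g(8, 6) -> g(6, 2) -> g(2, 0) -> 2

Answer: 2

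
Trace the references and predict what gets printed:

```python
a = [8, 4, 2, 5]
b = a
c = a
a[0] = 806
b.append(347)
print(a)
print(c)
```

Key concept: multiple aliases.
Step by step:
`a = [8, 4, 2, 5]` → a = [8, 4, 2, 5]
`b = a` → b = [8, 4, 2, 5] (same object as a)
`c = a` → c = [8, 4, 2, 5] (same object as a, b)
`a[0] = 806` → a = [806, 4, 2, 5] (same object as b, c); b = [806, 4, 2, 5] (same object as a, c); c = [806, 4, 2, 5] (same object as a, b)
`b.append(347)` → a = [806, 4, 2, 5, 347] (same object as b, c); b = [806, 4, 2, 5, 347] (same object as a, c); c = [806, 4, 2, 5, 347] (same object as a, b)
`print(a)` → prints [806, 4, 2, 5, 347]
`print(c)` → prints [806, 4, 2, 5, 347]

Answer:
[806, 4, 2, 5, 347]
[806, 4, 2, 5, 347]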